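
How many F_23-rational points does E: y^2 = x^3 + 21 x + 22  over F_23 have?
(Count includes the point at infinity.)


For each x in F_23, count y with y^2 = x^3 + 21 x + 22 mod 23:
  x = 2: RHS = 3, y in [7, 16]  -> 2 point(s)
  x = 4: RHS = 9, y in [3, 20]  -> 2 point(s)
  x = 7: RHS = 6, y in [11, 12]  -> 2 point(s)
  x = 8: RHS = 12, y in [9, 14]  -> 2 point(s)
  x = 10: RHS = 13, y in [6, 17]  -> 2 point(s)
  x = 12: RHS = 1, y in [1, 22]  -> 2 point(s)
  x = 13: RHS = 8, y in [10, 13]  -> 2 point(s)
  x = 14: RHS = 1, y in [1, 22]  -> 2 point(s)
  x = 15: RHS = 9, y in [3, 20]  -> 2 point(s)
  x = 17: RHS = 2, y in [5, 18]  -> 2 point(s)
  x = 19: RHS = 12, y in [9, 14]  -> 2 point(s)
  x = 20: RHS = 1, y in [1, 22]  -> 2 point(s)
  x = 21: RHS = 18, y in [8, 15]  -> 2 point(s)
  x = 22: RHS = 0, y in [0]  -> 1 point(s)
Affine points: 27. Add the point at infinity: total = 28.

#E(F_23) = 28


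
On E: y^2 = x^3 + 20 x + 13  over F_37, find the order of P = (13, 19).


Compute successive multiples of P until we hit O:
  1P = (13, 19)
  2P = (18, 10)
  3P = (27, 21)
  4P = (31, 26)
  5P = (4, 3)
  6P = (9, 21)
  7P = (6, 33)
  8P = (22, 36)
  ... (continuing to 22P)
  22P = O

ord(P) = 22


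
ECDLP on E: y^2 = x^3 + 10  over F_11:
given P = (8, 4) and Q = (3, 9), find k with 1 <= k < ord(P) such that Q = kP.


Enumerate multiples of P until we hit Q = (3, 9):
  1P = (8, 4)
  2P = (10, 3)
  3P = (7, 1)
  4P = (5, 5)
  5P = (3, 9)
Match found at i = 5.

k = 5


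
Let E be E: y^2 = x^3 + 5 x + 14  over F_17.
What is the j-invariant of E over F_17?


Delta = -16(4 a^3 + 27 b^2) mod 17 = 12
-1728 * (4 a)^3 = -1728 * (4*5)^3 mod 17 = 9
j = 9 * 12^(-1) mod 17 = 5

j = 5 (mod 17)


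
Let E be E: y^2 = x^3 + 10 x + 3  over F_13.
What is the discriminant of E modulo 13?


4 a^3 + 27 b^2 = 4*10^3 + 27*3^2 = 4000 + 243 = 4243
Delta = -16 * (4243) = -67888
Delta mod 13 = 11

Delta = 11 (mod 13)


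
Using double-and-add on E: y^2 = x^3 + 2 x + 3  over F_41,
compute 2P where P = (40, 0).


k = 2 = 10_2 (binary, LSB first: 01)
Double-and-add from P = (40, 0):
  bit 0 = 0: acc unchanged = O
  bit 1 = 1: acc = O + O = O

2P = O


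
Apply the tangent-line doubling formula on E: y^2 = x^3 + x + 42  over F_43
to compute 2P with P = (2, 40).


Doubling: s = (3 x1^2 + a) / (2 y1)
s = (3*2^2 + 1) / (2*40) mod 43 = 5
x3 = s^2 - 2 x1 mod 43 = 5^2 - 2*2 = 21
y3 = s (x1 - x3) - y1 mod 43 = 5 * (2 - 21) - 40 = 37

2P = (21, 37)


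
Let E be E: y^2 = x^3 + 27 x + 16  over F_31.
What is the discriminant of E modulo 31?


4 a^3 + 27 b^2 = 4*27^3 + 27*16^2 = 78732 + 6912 = 85644
Delta = -16 * (85644) = -1370304
Delta mod 31 = 20

Delta = 20 (mod 31)


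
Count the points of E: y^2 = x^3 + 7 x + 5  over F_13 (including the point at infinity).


For each x in F_13, count y with y^2 = x^3 + 7 x + 5 mod 13:
  x = 1: RHS = 0, y in [0]  -> 1 point(s)
  x = 2: RHS = 1, y in [1, 12]  -> 2 point(s)
  x = 3: RHS = 1, y in [1, 12]  -> 2 point(s)
  x = 5: RHS = 9, y in [3, 10]  -> 2 point(s)
  x = 6: RHS = 3, y in [4, 9]  -> 2 point(s)
  x = 8: RHS = 1, y in [1, 12]  -> 2 point(s)
  x = 9: RHS = 4, y in [2, 11]  -> 2 point(s)
  x = 10: RHS = 9, y in [3, 10]  -> 2 point(s)
  x = 11: RHS = 9, y in [3, 10]  -> 2 point(s)
  x = 12: RHS = 10, y in [6, 7]  -> 2 point(s)
Affine points: 19. Add the point at infinity: total = 20.

#E(F_13) = 20


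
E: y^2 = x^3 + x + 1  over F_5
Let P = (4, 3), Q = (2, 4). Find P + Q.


P != Q, so use the chord formula.
s = (y2 - y1) / (x2 - x1) = (1) / (3) mod 5 = 2
x3 = s^2 - x1 - x2 mod 5 = 2^2 - 4 - 2 = 3
y3 = s (x1 - x3) - y1 mod 5 = 2 * (4 - 3) - 3 = 4

P + Q = (3, 4)


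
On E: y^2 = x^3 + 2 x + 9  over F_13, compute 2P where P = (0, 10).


Doubling: s = (3 x1^2 + a) / (2 y1)
s = (3*0^2 + 2) / (2*10) mod 13 = 4
x3 = s^2 - 2 x1 mod 13 = 4^2 - 2*0 = 3
y3 = s (x1 - x3) - y1 mod 13 = 4 * (0 - 3) - 10 = 4

2P = (3, 4)


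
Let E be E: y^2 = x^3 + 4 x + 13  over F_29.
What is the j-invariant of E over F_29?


Delta = -16(4 a^3 + 27 b^2) mod 29 = 7
-1728 * (4 a)^3 = -1728 * (4*4)^3 mod 29 = 26
j = 26 * 7^(-1) mod 29 = 12

j = 12 (mod 29)


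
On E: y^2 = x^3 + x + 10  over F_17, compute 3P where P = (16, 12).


k = 3 = 11_2 (binary, LSB first: 11)
Double-and-add from P = (16, 12):
  bit 0 = 1: acc = O + (16, 12) = (16, 12)
  bit 1 = 1: acc = (16, 12) + (11, 3) = (15, 0)

3P = (15, 0)


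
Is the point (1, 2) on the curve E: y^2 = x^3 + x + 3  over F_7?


Check whether y^2 = x^3 + 1 x + 3 (mod 7) for (x, y) = (1, 2).
LHS: y^2 = 2^2 mod 7 = 4
RHS: x^3 + 1 x + 3 = 1^3 + 1*1 + 3 mod 7 = 5
LHS != RHS

No, not on the curve


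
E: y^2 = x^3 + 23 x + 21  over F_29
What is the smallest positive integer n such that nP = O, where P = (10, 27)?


Compute successive multiples of P until we hit O:
  1P = (10, 27)
  2P = (10, 2)
  3P = O

ord(P) = 3


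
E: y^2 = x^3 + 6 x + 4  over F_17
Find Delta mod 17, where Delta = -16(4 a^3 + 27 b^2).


4 a^3 + 27 b^2 = 4*6^3 + 27*4^2 = 864 + 432 = 1296
Delta = -16 * (1296) = -20736
Delta mod 17 = 4

Delta = 4 (mod 17)


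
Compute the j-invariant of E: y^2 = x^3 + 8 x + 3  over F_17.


Delta = -16(4 a^3 + 27 b^2) mod 17 = 13
-1728 * (4 a)^3 = -1728 * (4*8)^3 mod 17 = 3
j = 3 * 13^(-1) mod 17 = 12

j = 12 (mod 17)


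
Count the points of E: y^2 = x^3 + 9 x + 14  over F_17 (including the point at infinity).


For each x in F_17, count y with y^2 = x^3 + 9 x + 14 mod 17:
  x = 3: RHS = 0, y in [0]  -> 1 point(s)
  x = 9: RHS = 8, y in [5, 12]  -> 2 point(s)
  x = 10: RHS = 16, y in [4, 13]  -> 2 point(s)
  x = 11: RHS = 16, y in [4, 13]  -> 2 point(s)
  x = 13: RHS = 16, y in [4, 13]  -> 2 point(s)
  x = 16: RHS = 4, y in [2, 15]  -> 2 point(s)
Affine points: 11. Add the point at infinity: total = 12.

#E(F_17) = 12


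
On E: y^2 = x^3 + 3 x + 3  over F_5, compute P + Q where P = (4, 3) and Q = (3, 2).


P != Q, so use the chord formula.
s = (y2 - y1) / (x2 - x1) = (4) / (4) mod 5 = 1
x3 = s^2 - x1 - x2 mod 5 = 1^2 - 4 - 3 = 4
y3 = s (x1 - x3) - y1 mod 5 = 1 * (4 - 4) - 3 = 2

P + Q = (4, 2)


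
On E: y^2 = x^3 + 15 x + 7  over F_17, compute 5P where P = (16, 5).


k = 5 = 101_2 (binary, LSB first: 101)
Double-and-add from P = (16, 5):
  bit 0 = 1: acc = O + (16, 5) = (16, 5)
  bit 1 = 0: acc unchanged = (16, 5)
  bit 2 = 1: acc = (16, 5) + (13, 6) = (7, 9)

5P = (7, 9)


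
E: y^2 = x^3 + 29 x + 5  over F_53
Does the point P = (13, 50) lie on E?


Check whether y^2 = x^3 + 29 x + 5 (mod 53) for (x, y) = (13, 50).
LHS: y^2 = 50^2 mod 53 = 9
RHS: x^3 + 29 x + 5 = 13^3 + 29*13 + 5 mod 53 = 35
LHS != RHS

No, not on the curve


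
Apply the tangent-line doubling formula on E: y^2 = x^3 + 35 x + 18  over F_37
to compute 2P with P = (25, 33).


Doubling: s = (3 x1^2 + a) / (2 y1)
s = (3*25^2 + 35) / (2*33) mod 37 = 11
x3 = s^2 - 2 x1 mod 37 = 11^2 - 2*25 = 34
y3 = s (x1 - x3) - y1 mod 37 = 11 * (25 - 34) - 33 = 16

2P = (34, 16)


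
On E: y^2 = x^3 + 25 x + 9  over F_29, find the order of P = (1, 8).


Compute successive multiples of P until we hit O:
  1P = (1, 8)
  2P = (21, 15)
  3P = (23, 22)
  4P = (9, 8)
  5P = (19, 21)
  6P = (8, 24)
  7P = (27, 3)
  8P = (7, 11)
  ... (continuing to 18P)
  18P = O

ord(P) = 18


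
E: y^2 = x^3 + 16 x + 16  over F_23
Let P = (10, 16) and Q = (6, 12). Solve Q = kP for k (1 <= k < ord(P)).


Enumerate multiples of P until we hit Q = (6, 12):
  1P = (10, 16)
  2P = (6, 12)
Match found at i = 2.

k = 2


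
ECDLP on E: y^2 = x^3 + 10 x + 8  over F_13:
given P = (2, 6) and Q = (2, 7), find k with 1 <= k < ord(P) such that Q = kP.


Enumerate multiples of P until we hit Q = (2, 7):
  1P = (2, 6)
  2P = (12, 6)
  3P = (12, 7)
  4P = (2, 7)
Match found at i = 4.

k = 4


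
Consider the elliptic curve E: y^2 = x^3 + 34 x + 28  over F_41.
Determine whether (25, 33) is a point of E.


Check whether y^2 = x^3 + 34 x + 28 (mod 41) for (x, y) = (25, 33).
LHS: y^2 = 33^2 mod 41 = 23
RHS: x^3 + 34 x + 28 = 25^3 + 34*25 + 28 mod 41 = 21
LHS != RHS

No, not on the curve


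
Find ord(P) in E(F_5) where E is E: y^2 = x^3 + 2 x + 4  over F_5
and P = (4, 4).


Compute successive multiples of P until we hit O:
  1P = (4, 4)
  2P = (2, 1)
  3P = (0, 2)
  4P = (0, 3)
  5P = (2, 4)
  6P = (4, 1)
  7P = O

ord(P) = 7


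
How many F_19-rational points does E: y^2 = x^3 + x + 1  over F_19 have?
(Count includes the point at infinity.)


For each x in F_19, count y with y^2 = x^3 + 1 x + 1 mod 19:
  x = 0: RHS = 1, y in [1, 18]  -> 2 point(s)
  x = 2: RHS = 11, y in [7, 12]  -> 2 point(s)
  x = 5: RHS = 17, y in [6, 13]  -> 2 point(s)
  x = 7: RHS = 9, y in [3, 16]  -> 2 point(s)
  x = 9: RHS = 17, y in [6, 13]  -> 2 point(s)
  x = 10: RHS = 4, y in [2, 17]  -> 2 point(s)
  x = 13: RHS = 7, y in [8, 11]  -> 2 point(s)
  x = 14: RHS = 4, y in [2, 17]  -> 2 point(s)
  x = 15: RHS = 9, y in [3, 16]  -> 2 point(s)
  x = 16: RHS = 9, y in [3, 16]  -> 2 point(s)
Affine points: 20. Add the point at infinity: total = 21.

#E(F_19) = 21


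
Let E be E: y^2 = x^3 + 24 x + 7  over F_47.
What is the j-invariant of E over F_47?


Delta = -16(4 a^3 + 27 b^2) mod 47 = 21
-1728 * (4 a)^3 = -1728 * (4*24)^3 mod 47 = 41
j = 41 * 21^(-1) mod 47 = 40

j = 40 (mod 47)


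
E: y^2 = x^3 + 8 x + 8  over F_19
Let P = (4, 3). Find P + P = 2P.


Doubling: s = (3 x1^2 + a) / (2 y1)
s = (3*4^2 + 8) / (2*3) mod 19 = 3
x3 = s^2 - 2 x1 mod 19 = 3^2 - 2*4 = 1
y3 = s (x1 - x3) - y1 mod 19 = 3 * (4 - 1) - 3 = 6

2P = (1, 6)


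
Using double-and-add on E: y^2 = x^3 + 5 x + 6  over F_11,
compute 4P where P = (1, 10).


k = 4 = 100_2 (binary, LSB first: 001)
Double-and-add from P = (1, 10):
  bit 0 = 0: acc unchanged = O
  bit 1 = 0: acc unchanged = O
  bit 2 = 1: acc = O + (3, 2) = (3, 2)

4P = (3, 2)


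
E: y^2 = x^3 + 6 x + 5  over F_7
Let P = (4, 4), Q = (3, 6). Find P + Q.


P != Q, so use the chord formula.
s = (y2 - y1) / (x2 - x1) = (2) / (6) mod 7 = 5
x3 = s^2 - x1 - x2 mod 7 = 5^2 - 4 - 3 = 4
y3 = s (x1 - x3) - y1 mod 7 = 5 * (4 - 4) - 4 = 3

P + Q = (4, 3)


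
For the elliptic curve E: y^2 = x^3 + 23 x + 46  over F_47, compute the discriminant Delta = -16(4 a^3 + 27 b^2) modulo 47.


4 a^3 + 27 b^2 = 4*23^3 + 27*46^2 = 48668 + 57132 = 105800
Delta = -16 * (105800) = -1692800
Delta mod 47 = 46

Delta = 46 (mod 47)


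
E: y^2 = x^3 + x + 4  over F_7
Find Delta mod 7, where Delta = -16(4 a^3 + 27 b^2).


4 a^3 + 27 b^2 = 4*1^3 + 27*4^2 = 4 + 432 = 436
Delta = -16 * (436) = -6976
Delta mod 7 = 3

Delta = 3 (mod 7)


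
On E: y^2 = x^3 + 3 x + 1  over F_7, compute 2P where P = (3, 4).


Doubling: s = (3 x1^2 + a) / (2 y1)
s = (3*3^2 + 3) / (2*4) mod 7 = 2
x3 = s^2 - 2 x1 mod 7 = 2^2 - 2*3 = 5
y3 = s (x1 - x3) - y1 mod 7 = 2 * (3 - 5) - 4 = 6

2P = (5, 6)


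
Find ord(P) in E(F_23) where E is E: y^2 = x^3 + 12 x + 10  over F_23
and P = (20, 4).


Compute successive multiples of P until we hit O:
  1P = (20, 4)
  2P = (10, 16)
  3P = (11, 22)
  4P = (19, 17)
  5P = (15, 0)
  6P = (19, 6)
  7P = (11, 1)
  8P = (10, 7)
  ... (continuing to 10P)
  10P = O

ord(P) = 10


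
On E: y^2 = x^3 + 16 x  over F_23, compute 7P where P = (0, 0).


k = 7 = 111_2 (binary, LSB first: 111)
Double-and-add from P = (0, 0):
  bit 0 = 1: acc = O + (0, 0) = (0, 0)
  bit 1 = 1: acc = (0, 0) + O = (0, 0)
  bit 2 = 1: acc = (0, 0) + O = (0, 0)

7P = (0, 0)


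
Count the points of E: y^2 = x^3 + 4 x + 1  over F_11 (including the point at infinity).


For each x in F_11, count y with y^2 = x^3 + 4 x + 1 mod 11:
  x = 0: RHS = 1, y in [1, 10]  -> 2 point(s)
  x = 4: RHS = 4, y in [2, 9]  -> 2 point(s)
  x = 5: RHS = 3, y in [5, 6]  -> 2 point(s)
  x = 7: RHS = 9, y in [3, 8]  -> 2 point(s)
Affine points: 8. Add the point at infinity: total = 9.

#E(F_11) = 9


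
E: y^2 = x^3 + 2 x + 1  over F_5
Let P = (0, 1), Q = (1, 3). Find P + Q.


P != Q, so use the chord formula.
s = (y2 - y1) / (x2 - x1) = (2) / (1) mod 5 = 2
x3 = s^2 - x1 - x2 mod 5 = 2^2 - 0 - 1 = 3
y3 = s (x1 - x3) - y1 mod 5 = 2 * (0 - 3) - 1 = 3

P + Q = (3, 3)


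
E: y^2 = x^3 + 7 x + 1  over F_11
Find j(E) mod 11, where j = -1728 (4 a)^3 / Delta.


Delta = -16(4 a^3 + 27 b^2) mod 11 = 1
-1728 * (4 a)^3 = -1728 * (4*7)^3 mod 11 = 4
j = 4 * 1^(-1) mod 11 = 4

j = 4 (mod 11)


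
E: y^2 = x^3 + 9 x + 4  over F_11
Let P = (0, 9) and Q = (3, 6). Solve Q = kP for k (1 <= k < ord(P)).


Enumerate multiples of P until we hit Q = (3, 6):
  1P = (0, 9)
  2P = (3, 6)
Match found at i = 2.

k = 2


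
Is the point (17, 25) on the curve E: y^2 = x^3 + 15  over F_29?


Check whether y^2 = x^3 + 0 x + 15 (mod 29) for (x, y) = (17, 25).
LHS: y^2 = 25^2 mod 29 = 16
RHS: x^3 + 0 x + 15 = 17^3 + 0*17 + 15 mod 29 = 27
LHS != RHS

No, not on the curve


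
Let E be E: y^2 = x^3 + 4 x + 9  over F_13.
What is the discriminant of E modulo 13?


4 a^3 + 27 b^2 = 4*4^3 + 27*9^2 = 256 + 2187 = 2443
Delta = -16 * (2443) = -39088
Delta mod 13 = 3

Delta = 3 (mod 13)


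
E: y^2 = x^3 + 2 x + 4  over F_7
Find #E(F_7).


For each x in F_7, count y with y^2 = x^3 + 2 x + 4 mod 7:
  x = 0: RHS = 4, y in [2, 5]  -> 2 point(s)
  x = 1: RHS = 0, y in [0]  -> 1 point(s)
  x = 2: RHS = 2, y in [3, 4]  -> 2 point(s)
  x = 3: RHS = 2, y in [3, 4]  -> 2 point(s)
  x = 6: RHS = 1, y in [1, 6]  -> 2 point(s)
Affine points: 9. Add the point at infinity: total = 10.

#E(F_7) = 10


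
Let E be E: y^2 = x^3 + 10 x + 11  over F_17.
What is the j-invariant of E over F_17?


Delta = -16(4 a^3 + 27 b^2) mod 17 = 8
-1728 * (4 a)^3 = -1728 * (4*10)^3 mod 17 = 4
j = 4 * 8^(-1) mod 17 = 9

j = 9 (mod 17)


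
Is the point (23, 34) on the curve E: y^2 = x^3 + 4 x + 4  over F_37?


Check whether y^2 = x^3 + 4 x + 4 (mod 37) for (x, y) = (23, 34).
LHS: y^2 = 34^2 mod 37 = 9
RHS: x^3 + 4 x + 4 = 23^3 + 4*23 + 4 mod 37 = 16
LHS != RHS

No, not on the curve


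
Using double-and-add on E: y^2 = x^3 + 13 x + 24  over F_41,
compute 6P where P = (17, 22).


k = 6 = 110_2 (binary, LSB first: 011)
Double-and-add from P = (17, 22):
  bit 0 = 0: acc unchanged = O
  bit 1 = 1: acc = O + (38, 9) = (38, 9)
  bit 2 = 1: acc = (38, 9) + (16, 8) = (33, 8)

6P = (33, 8)


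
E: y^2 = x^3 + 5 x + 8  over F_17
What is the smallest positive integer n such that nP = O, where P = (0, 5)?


Compute successive multiples of P until we hit O:
  1P = (0, 5)
  2P = (13, 14)
  3P = (8, 13)
  4P = (10, 2)
  5P = (11, 0)
  6P = (10, 15)
  7P = (8, 4)
  8P = (13, 3)
  ... (continuing to 10P)
  10P = O

ord(P) = 10


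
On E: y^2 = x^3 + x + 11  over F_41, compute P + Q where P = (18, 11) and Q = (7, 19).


P != Q, so use the chord formula.
s = (y2 - y1) / (x2 - x1) = (8) / (30) mod 41 = 3
x3 = s^2 - x1 - x2 mod 41 = 3^2 - 18 - 7 = 25
y3 = s (x1 - x3) - y1 mod 41 = 3 * (18 - 25) - 11 = 9

P + Q = (25, 9)


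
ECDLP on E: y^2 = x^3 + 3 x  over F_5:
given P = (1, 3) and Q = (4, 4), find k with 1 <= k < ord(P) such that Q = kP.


Enumerate multiples of P until we hit Q = (4, 4):
  1P = (1, 3)
  2P = (4, 4)
Match found at i = 2.

k = 2


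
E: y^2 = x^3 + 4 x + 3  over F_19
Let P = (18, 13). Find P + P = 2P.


Doubling: s = (3 x1^2 + a) / (2 y1)
s = (3*18^2 + 4) / (2*13) mod 19 = 1
x3 = s^2 - 2 x1 mod 19 = 1^2 - 2*18 = 3
y3 = s (x1 - x3) - y1 mod 19 = 1 * (18 - 3) - 13 = 2

2P = (3, 2)


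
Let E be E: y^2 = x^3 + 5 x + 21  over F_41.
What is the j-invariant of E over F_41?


Delta = -16(4 a^3 + 27 b^2) mod 41 = 10
-1728 * (4 a)^3 = -1728 * (4*5)^3 mod 41 = 11
j = 11 * 10^(-1) mod 41 = 38

j = 38 (mod 41)


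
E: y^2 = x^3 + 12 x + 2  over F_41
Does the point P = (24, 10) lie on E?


Check whether y^2 = x^3 + 12 x + 2 (mod 41) for (x, y) = (24, 10).
LHS: y^2 = 10^2 mod 41 = 18
RHS: x^3 + 12 x + 2 = 24^3 + 12*24 + 2 mod 41 = 10
LHS != RHS

No, not on the curve


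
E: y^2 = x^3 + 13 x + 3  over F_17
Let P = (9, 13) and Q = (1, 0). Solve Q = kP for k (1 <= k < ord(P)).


Enumerate multiples of P until we hit Q = (1, 0):
  1P = (9, 13)
  2P = (3, 16)
  3P = (1, 0)
Match found at i = 3.

k = 3


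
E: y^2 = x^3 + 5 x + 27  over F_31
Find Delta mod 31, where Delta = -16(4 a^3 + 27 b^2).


4 a^3 + 27 b^2 = 4*5^3 + 27*27^2 = 500 + 19683 = 20183
Delta = -16 * (20183) = -322928
Delta mod 31 = 30

Delta = 30 (mod 31)


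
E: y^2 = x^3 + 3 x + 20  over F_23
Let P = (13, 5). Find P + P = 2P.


Doubling: s = (3 x1^2 + a) / (2 y1)
s = (3*13^2 + 3) / (2*5) mod 23 = 5
x3 = s^2 - 2 x1 mod 23 = 5^2 - 2*13 = 22
y3 = s (x1 - x3) - y1 mod 23 = 5 * (13 - 22) - 5 = 19

2P = (22, 19)


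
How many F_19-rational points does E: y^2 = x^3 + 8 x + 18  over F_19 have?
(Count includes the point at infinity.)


For each x in F_19, count y with y^2 = x^3 + 8 x + 18 mod 19:
  x = 2: RHS = 4, y in [2, 17]  -> 2 point(s)
  x = 4: RHS = 0, y in [0]  -> 1 point(s)
  x = 6: RHS = 16, y in [4, 15]  -> 2 point(s)
  x = 8: RHS = 5, y in [9, 10]  -> 2 point(s)
  x = 13: RHS = 1, y in [1, 18]  -> 2 point(s)
  x = 14: RHS = 5, y in [9, 10]  -> 2 point(s)
  x = 15: RHS = 17, y in [6, 13]  -> 2 point(s)
  x = 16: RHS = 5, y in [9, 10]  -> 2 point(s)
  x = 18: RHS = 9, y in [3, 16]  -> 2 point(s)
Affine points: 17. Add the point at infinity: total = 18.

#E(F_19) = 18


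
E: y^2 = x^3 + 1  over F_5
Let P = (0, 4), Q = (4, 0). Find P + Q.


P != Q, so use the chord formula.
s = (y2 - y1) / (x2 - x1) = (1) / (4) mod 5 = 4
x3 = s^2 - x1 - x2 mod 5 = 4^2 - 0 - 4 = 2
y3 = s (x1 - x3) - y1 mod 5 = 4 * (0 - 2) - 4 = 3

P + Q = (2, 3)


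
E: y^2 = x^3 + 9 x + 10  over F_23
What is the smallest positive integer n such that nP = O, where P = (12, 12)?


Compute successive multiples of P until we hit O:
  1P = (12, 12)
  2P = (15, 22)
  3P = (2, 6)
  4P = (2, 17)
  5P = (15, 1)
  6P = (12, 11)
  7P = O

ord(P) = 7


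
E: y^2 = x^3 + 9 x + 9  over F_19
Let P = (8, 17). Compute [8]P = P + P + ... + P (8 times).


k = 8 = 1000_2 (binary, LSB first: 0001)
Double-and-add from P = (8, 17):
  bit 0 = 0: acc unchanged = O
  bit 1 = 0: acc unchanged = O
  bit 2 = 0: acc unchanged = O
  bit 3 = 1: acc = O + (8, 2) = (8, 2)

8P = (8, 2)


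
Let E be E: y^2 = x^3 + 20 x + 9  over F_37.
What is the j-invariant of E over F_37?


Delta = -16(4 a^3 + 27 b^2) mod 37 = 16
-1728 * (4 a)^3 = -1728 * (4*20)^3 mod 37 = 8
j = 8 * 16^(-1) mod 37 = 19

j = 19 (mod 37)


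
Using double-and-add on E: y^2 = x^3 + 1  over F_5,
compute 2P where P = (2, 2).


k = 2 = 10_2 (binary, LSB first: 01)
Double-and-add from P = (2, 2):
  bit 0 = 0: acc unchanged = O
  bit 1 = 1: acc = O + (0, 4) = (0, 4)

2P = (0, 4)


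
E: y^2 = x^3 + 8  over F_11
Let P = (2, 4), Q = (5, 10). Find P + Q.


P != Q, so use the chord formula.
s = (y2 - y1) / (x2 - x1) = (6) / (3) mod 11 = 2
x3 = s^2 - x1 - x2 mod 11 = 2^2 - 2 - 5 = 8
y3 = s (x1 - x3) - y1 mod 11 = 2 * (2 - 8) - 4 = 6

P + Q = (8, 6)


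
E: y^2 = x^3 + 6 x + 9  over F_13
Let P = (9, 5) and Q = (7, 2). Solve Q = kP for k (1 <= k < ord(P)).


Enumerate multiples of P until we hit Q = (7, 2):
  1P = (9, 5)
  2P = (7, 11)
  3P = (6, 12)
  4P = (2, 9)
  5P = (1, 9)
  6P = (0, 10)
  7P = (8, 6)
  8P = (10, 9)
  9P = (10, 4)
  10P = (8, 7)
  11P = (0, 3)
  12P = (1, 4)
  13P = (2, 4)
  14P = (6, 1)
  15P = (7, 2)
Match found at i = 15.

k = 15


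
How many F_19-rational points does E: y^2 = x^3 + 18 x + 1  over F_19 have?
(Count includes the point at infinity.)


For each x in F_19, count y with y^2 = x^3 + 18 x + 1 mod 19:
  x = 0: RHS = 1, y in [1, 18]  -> 2 point(s)
  x = 1: RHS = 1, y in [1, 18]  -> 2 point(s)
  x = 2: RHS = 7, y in [8, 11]  -> 2 point(s)
  x = 3: RHS = 6, y in [5, 14]  -> 2 point(s)
  x = 4: RHS = 4, y in [2, 17]  -> 2 point(s)
  x = 5: RHS = 7, y in [8, 11]  -> 2 point(s)
  x = 8: RHS = 11, y in [7, 12]  -> 2 point(s)
  x = 12: RHS = 7, y in [8, 11]  -> 2 point(s)
  x = 13: RHS = 0, y in [0]  -> 1 point(s)
  x = 15: RHS = 17, y in [6, 13]  -> 2 point(s)
  x = 18: RHS = 1, y in [1, 18]  -> 2 point(s)
Affine points: 21. Add the point at infinity: total = 22.

#E(F_19) = 22


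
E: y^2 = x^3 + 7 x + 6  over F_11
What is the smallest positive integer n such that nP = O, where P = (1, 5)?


Compute successive multiples of P until we hit O:
  1P = (1, 5)
  2P = (10, 8)
  3P = (5, 1)
  4P = (6, 0)
  5P = (5, 10)
  6P = (10, 3)
  7P = (1, 6)
  8P = O

ord(P) = 8


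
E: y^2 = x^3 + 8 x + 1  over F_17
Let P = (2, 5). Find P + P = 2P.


Doubling: s = (3 x1^2 + a) / (2 y1)
s = (3*2^2 + 8) / (2*5) mod 17 = 2
x3 = s^2 - 2 x1 mod 17 = 2^2 - 2*2 = 0
y3 = s (x1 - x3) - y1 mod 17 = 2 * (2 - 0) - 5 = 16

2P = (0, 16)


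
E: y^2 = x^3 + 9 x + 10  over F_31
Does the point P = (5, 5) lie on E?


Check whether y^2 = x^3 + 9 x + 10 (mod 31) for (x, y) = (5, 5).
LHS: y^2 = 5^2 mod 31 = 25
RHS: x^3 + 9 x + 10 = 5^3 + 9*5 + 10 mod 31 = 25
LHS = RHS

Yes, on the curve


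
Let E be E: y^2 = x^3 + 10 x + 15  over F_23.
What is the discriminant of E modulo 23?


4 a^3 + 27 b^2 = 4*10^3 + 27*15^2 = 4000 + 6075 = 10075
Delta = -16 * (10075) = -161200
Delta mod 23 = 7

Delta = 7 (mod 23)


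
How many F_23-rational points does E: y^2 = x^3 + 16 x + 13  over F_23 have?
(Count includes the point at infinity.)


For each x in F_23, count y with y^2 = x^3 + 16 x + 13 mod 23:
  x = 0: RHS = 13, y in [6, 17]  -> 2 point(s)
  x = 4: RHS = 3, y in [7, 16]  -> 2 point(s)
  x = 6: RHS = 3, y in [7, 16]  -> 2 point(s)
  x = 7: RHS = 8, y in [10, 13]  -> 2 point(s)
  x = 8: RHS = 9, y in [3, 20]  -> 2 point(s)
  x = 9: RHS = 12, y in [9, 14]  -> 2 point(s)
  x = 10: RHS = 0, y in [0]  -> 1 point(s)
  x = 11: RHS = 2, y in [5, 18]  -> 2 point(s)
  x = 12: RHS = 1, y in [1, 22]  -> 2 point(s)
  x = 13: RHS = 3, y in [7, 16]  -> 2 point(s)
  x = 16: RHS = 18, y in [8, 15]  -> 2 point(s)
  x = 17: RHS = 0, y in [0]  -> 1 point(s)
  x = 19: RHS = 0, y in [0]  -> 1 point(s)
Affine points: 23. Add the point at infinity: total = 24.

#E(F_23) = 24


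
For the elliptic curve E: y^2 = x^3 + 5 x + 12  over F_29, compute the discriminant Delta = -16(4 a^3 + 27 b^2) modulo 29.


4 a^3 + 27 b^2 = 4*5^3 + 27*12^2 = 500 + 3888 = 4388
Delta = -16 * (4388) = -70208
Delta mod 29 = 1

Delta = 1 (mod 29)


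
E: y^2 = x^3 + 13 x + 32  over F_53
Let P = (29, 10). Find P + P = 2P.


Doubling: s = (3 x1^2 + a) / (2 y1)
s = (3*29^2 + 13) / (2*10) mod 53 = 42
x3 = s^2 - 2 x1 mod 53 = 42^2 - 2*29 = 10
y3 = s (x1 - x3) - y1 mod 53 = 42 * (29 - 10) - 10 = 46

2P = (10, 46)


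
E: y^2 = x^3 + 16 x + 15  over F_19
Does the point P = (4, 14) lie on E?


Check whether y^2 = x^3 + 16 x + 15 (mod 19) for (x, y) = (4, 14).
LHS: y^2 = 14^2 mod 19 = 6
RHS: x^3 + 16 x + 15 = 4^3 + 16*4 + 15 mod 19 = 10
LHS != RHS

No, not on the curve


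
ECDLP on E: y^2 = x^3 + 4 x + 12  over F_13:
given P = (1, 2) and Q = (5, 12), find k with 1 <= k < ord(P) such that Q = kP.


Enumerate multiples of P until we hit Q = (5, 12):
  1P = (1, 2)
  2P = (10, 5)
  3P = (5, 1)
  4P = (3, 5)
  5P = (8, 7)
  6P = (0, 8)
  7P = (9, 7)
  8P = (4, 1)
  9P = (11, 10)
  10P = (11, 3)
  11P = (4, 12)
  12P = (9, 6)
  13P = (0, 5)
  14P = (8, 6)
  15P = (3, 8)
  16P = (5, 12)
Match found at i = 16.

k = 16


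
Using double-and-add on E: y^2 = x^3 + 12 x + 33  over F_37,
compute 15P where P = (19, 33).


k = 15 = 1111_2 (binary, LSB first: 1111)
Double-and-add from P = (19, 33):
  bit 0 = 1: acc = O + (19, 33) = (19, 33)
  bit 1 = 1: acc = (19, 33) + (32, 12) = (7, 33)
  bit 2 = 1: acc = (7, 33) + (11, 4) = (23, 9)
  bit 3 = 1: acc = (23, 9) + (31, 2) = (4, 16)

15P = (4, 16)


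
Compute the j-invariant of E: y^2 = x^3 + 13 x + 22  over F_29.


Delta = -16(4 a^3 + 27 b^2) mod 29 = 15
-1728 * (4 a)^3 = -1728 * (4*13)^3 mod 29 = 18
j = 18 * 15^(-1) mod 29 = 7

j = 7 (mod 29)


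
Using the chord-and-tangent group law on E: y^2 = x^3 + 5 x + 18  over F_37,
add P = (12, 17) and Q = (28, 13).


P != Q, so use the chord formula.
s = (y2 - y1) / (x2 - x1) = (33) / (16) mod 37 = 9
x3 = s^2 - x1 - x2 mod 37 = 9^2 - 12 - 28 = 4
y3 = s (x1 - x3) - y1 mod 37 = 9 * (12 - 4) - 17 = 18

P + Q = (4, 18)


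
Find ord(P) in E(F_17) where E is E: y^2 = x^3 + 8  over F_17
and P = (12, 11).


Compute successive multiples of P until we hit O:
  1P = (12, 11)
  2P = (14, 10)
  3P = (4, 2)
  4P = (2, 13)
  5P = (1, 14)
  6P = (0, 12)
  7P = (3, 1)
  8P = (11, 9)
  ... (continuing to 18P)
  18P = O

ord(P) = 18


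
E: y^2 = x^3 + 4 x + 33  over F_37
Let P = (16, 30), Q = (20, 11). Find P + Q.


P != Q, so use the chord formula.
s = (y2 - y1) / (x2 - x1) = (18) / (4) mod 37 = 23
x3 = s^2 - x1 - x2 mod 37 = 23^2 - 16 - 20 = 12
y3 = s (x1 - x3) - y1 mod 37 = 23 * (16 - 12) - 30 = 25

P + Q = (12, 25)


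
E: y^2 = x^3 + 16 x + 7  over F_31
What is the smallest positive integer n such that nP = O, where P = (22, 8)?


Compute successive multiples of P until we hit O:
  1P = (22, 8)
  2P = (6, 3)
  3P = (10, 19)
  4P = (19, 28)
  5P = (0, 21)
  6P = (13, 5)
  7P = (3, 19)
  8P = (26, 9)
  ... (continuing to 37P)
  37P = O

ord(P) = 37


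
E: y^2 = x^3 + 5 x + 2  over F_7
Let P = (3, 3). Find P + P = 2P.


Doubling: s = (3 x1^2 + a) / (2 y1)
s = (3*3^2 + 5) / (2*3) mod 7 = 3
x3 = s^2 - 2 x1 mod 7 = 3^2 - 2*3 = 3
y3 = s (x1 - x3) - y1 mod 7 = 3 * (3 - 3) - 3 = 4

2P = (3, 4)


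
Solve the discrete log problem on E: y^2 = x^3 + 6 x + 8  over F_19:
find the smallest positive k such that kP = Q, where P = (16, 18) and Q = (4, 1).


Enumerate multiples of P until we hit Q = (4, 1):
  1P = (16, 18)
  2P = (17, 8)
  3P = (10, 17)
  4P = (2, 16)
  5P = (8, 13)
  6P = (4, 18)
  7P = (18, 1)
  8P = (5, 12)
  9P = (14, 9)
  10P = (14, 10)
  11P = (5, 7)
  12P = (18, 18)
  13P = (4, 1)
Match found at i = 13.

k = 13


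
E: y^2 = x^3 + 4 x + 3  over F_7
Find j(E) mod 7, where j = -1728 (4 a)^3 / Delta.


Delta = -16(4 a^3 + 27 b^2) mod 7 = 3
-1728 * (4 a)^3 = -1728 * (4*4)^3 mod 7 = 1
j = 1 * 3^(-1) mod 7 = 5

j = 5 (mod 7)


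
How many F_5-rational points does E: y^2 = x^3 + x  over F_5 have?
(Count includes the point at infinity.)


For each x in F_5, count y with y^2 = x^3 + 1 x + 0 mod 5:
  x = 0: RHS = 0, y in [0]  -> 1 point(s)
  x = 2: RHS = 0, y in [0]  -> 1 point(s)
  x = 3: RHS = 0, y in [0]  -> 1 point(s)
Affine points: 3. Add the point at infinity: total = 4.

#E(F_5) = 4


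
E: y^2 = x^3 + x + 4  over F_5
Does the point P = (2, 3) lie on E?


Check whether y^2 = x^3 + 1 x + 4 (mod 5) for (x, y) = (2, 3).
LHS: y^2 = 3^2 mod 5 = 4
RHS: x^3 + 1 x + 4 = 2^3 + 1*2 + 4 mod 5 = 4
LHS = RHS

Yes, on the curve


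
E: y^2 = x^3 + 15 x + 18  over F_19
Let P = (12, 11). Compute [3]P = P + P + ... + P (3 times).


k = 3 = 11_2 (binary, LSB first: 11)
Double-and-add from P = (12, 11):
  bit 0 = 1: acc = O + (12, 11) = (12, 11)
  bit 1 = 1: acc = (12, 11) + (4, 3) = (4, 16)

3P = (4, 16)


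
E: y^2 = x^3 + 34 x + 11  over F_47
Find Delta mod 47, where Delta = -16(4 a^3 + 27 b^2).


4 a^3 + 27 b^2 = 4*34^3 + 27*11^2 = 157216 + 3267 = 160483
Delta = -16 * (160483) = -2567728
Delta mod 47 = 23

Delta = 23 (mod 47)


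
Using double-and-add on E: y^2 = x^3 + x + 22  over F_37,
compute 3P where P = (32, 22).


k = 3 = 11_2 (binary, LSB first: 11)
Double-and-add from P = (32, 22):
  bit 0 = 1: acc = O + (32, 22) = (32, 22)
  bit 1 = 1: acc = (32, 22) + (35, 30) = (10, 12)

3P = (10, 12)


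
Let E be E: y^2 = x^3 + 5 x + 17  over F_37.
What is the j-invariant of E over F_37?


Delta = -16(4 a^3 + 27 b^2) mod 37 = 19
-1728 * (4 a)^3 = -1728 * (4*5)^3 mod 37 = 14
j = 14 * 19^(-1) mod 37 = 28

j = 28 (mod 37)


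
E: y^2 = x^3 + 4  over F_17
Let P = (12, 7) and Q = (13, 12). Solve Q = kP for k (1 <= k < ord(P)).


Enumerate multiples of P until we hit Q = (13, 12):
  1P = (12, 7)
  2P = (6, 13)
  3P = (0, 15)
  4P = (13, 5)
  5P = (13, 12)
Match found at i = 5.

k = 5


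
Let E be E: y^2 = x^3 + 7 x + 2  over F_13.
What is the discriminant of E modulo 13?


4 a^3 + 27 b^2 = 4*7^3 + 27*2^2 = 1372 + 108 = 1480
Delta = -16 * (1480) = -23680
Delta mod 13 = 6

Delta = 6 (mod 13)


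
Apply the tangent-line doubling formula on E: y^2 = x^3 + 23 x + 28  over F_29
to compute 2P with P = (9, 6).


Doubling: s = (3 x1^2 + a) / (2 y1)
s = (3*9^2 + 23) / (2*6) mod 29 = 27
x3 = s^2 - 2 x1 mod 29 = 27^2 - 2*9 = 15
y3 = s (x1 - x3) - y1 mod 29 = 27 * (9 - 15) - 6 = 6

2P = (15, 6)


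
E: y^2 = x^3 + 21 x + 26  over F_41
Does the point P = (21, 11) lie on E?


Check whether y^2 = x^3 + 21 x + 26 (mod 41) for (x, y) = (21, 11).
LHS: y^2 = 11^2 mod 41 = 39
RHS: x^3 + 21 x + 26 = 21^3 + 21*21 + 26 mod 41 = 11
LHS != RHS

No, not on the curve


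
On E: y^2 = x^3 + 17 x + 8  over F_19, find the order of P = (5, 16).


Compute successive multiples of P until we hit O:
  1P = (5, 16)
  2P = (14, 8)
  3P = (9, 15)
  4P = (11, 14)
  5P = (1, 8)
  6P = (17, 17)
  7P = (4, 11)
  8P = (16, 5)
  ... (continuing to 22P)
  22P = O

ord(P) = 22


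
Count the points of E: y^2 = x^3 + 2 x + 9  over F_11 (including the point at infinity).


For each x in F_11, count y with y^2 = x^3 + 2 x + 9 mod 11:
  x = 0: RHS = 9, y in [3, 8]  -> 2 point(s)
  x = 1: RHS = 1, y in [1, 10]  -> 2 point(s)
  x = 3: RHS = 9, y in [3, 8]  -> 2 point(s)
  x = 4: RHS = 4, y in [2, 9]  -> 2 point(s)
  x = 5: RHS = 1, y in [1, 10]  -> 2 point(s)
  x = 7: RHS = 3, y in [5, 6]  -> 2 point(s)
  x = 8: RHS = 9, y in [3, 8]  -> 2 point(s)
Affine points: 14. Add the point at infinity: total = 15.

#E(F_11) = 15


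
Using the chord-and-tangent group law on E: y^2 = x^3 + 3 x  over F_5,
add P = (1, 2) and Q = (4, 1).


P != Q, so use the chord formula.
s = (y2 - y1) / (x2 - x1) = (4) / (3) mod 5 = 3
x3 = s^2 - x1 - x2 mod 5 = 3^2 - 1 - 4 = 4
y3 = s (x1 - x3) - y1 mod 5 = 3 * (1 - 4) - 2 = 4

P + Q = (4, 4)


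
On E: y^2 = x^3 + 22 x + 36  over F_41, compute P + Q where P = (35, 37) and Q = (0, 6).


P != Q, so use the chord formula.
s = (y2 - y1) / (x2 - x1) = (10) / (6) mod 41 = 29
x3 = s^2 - x1 - x2 mod 41 = 29^2 - 35 - 0 = 27
y3 = s (x1 - x3) - y1 mod 41 = 29 * (35 - 27) - 37 = 31

P + Q = (27, 31)


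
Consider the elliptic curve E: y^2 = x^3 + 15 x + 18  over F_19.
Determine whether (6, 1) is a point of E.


Check whether y^2 = x^3 + 15 x + 18 (mod 19) for (x, y) = (6, 1).
LHS: y^2 = 1^2 mod 19 = 1
RHS: x^3 + 15 x + 18 = 6^3 + 15*6 + 18 mod 19 = 1
LHS = RHS

Yes, on the curve


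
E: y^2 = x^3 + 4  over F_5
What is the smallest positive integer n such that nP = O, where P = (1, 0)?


Compute successive multiples of P until we hit O:
  1P = (1, 0)
  2P = O

ord(P) = 2


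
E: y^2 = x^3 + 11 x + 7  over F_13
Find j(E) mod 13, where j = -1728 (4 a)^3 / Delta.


Delta = -16(4 a^3 + 27 b^2) mod 13 = 1
-1728 * (4 a)^3 = -1728 * (4*11)^3 mod 13 = 8
j = 8 * 1^(-1) mod 13 = 8

j = 8 (mod 13)


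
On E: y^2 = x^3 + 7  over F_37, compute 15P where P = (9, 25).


k = 15 = 1111_2 (binary, LSB first: 1111)
Double-and-add from P = (9, 25):
  bit 0 = 1: acc = O + (9, 25) = (9, 25)
  bit 1 = 1: acc = (9, 25) + (3, 16) = (18, 17)
  bit 2 = 1: acc = (18, 17) + (35, 31) = (30, 21)
  bit 3 = 1: acc = (30, 21) + (5, 13) = (23, 36)

15P = (23, 36)


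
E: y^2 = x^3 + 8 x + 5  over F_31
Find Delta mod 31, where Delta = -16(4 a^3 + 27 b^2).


4 a^3 + 27 b^2 = 4*8^3 + 27*5^2 = 2048 + 675 = 2723
Delta = -16 * (2723) = -43568
Delta mod 31 = 18

Delta = 18 (mod 31)


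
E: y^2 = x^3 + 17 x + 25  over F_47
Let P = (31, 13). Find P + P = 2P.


Doubling: s = (3 x1^2 + a) / (2 y1)
s = (3*31^2 + 17) / (2*13) mod 47 = 32
x3 = s^2 - 2 x1 mod 47 = 32^2 - 2*31 = 22
y3 = s (x1 - x3) - y1 mod 47 = 32 * (31 - 22) - 13 = 40

2P = (22, 40)


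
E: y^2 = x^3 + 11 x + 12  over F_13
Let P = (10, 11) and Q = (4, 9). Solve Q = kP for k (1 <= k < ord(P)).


Enumerate multiples of P until we hit Q = (4, 9):
  1P = (10, 11)
  2P = (2, 4)
  3P = (4, 4)
  4P = (0, 5)
  5P = (7, 9)
  6P = (8, 12)
  7P = (5, 6)
  8P = (12, 0)
  9P = (5, 7)
  10P = (8, 1)
  11P = (7, 4)
  12P = (0, 8)
  13P = (4, 9)
Match found at i = 13.

k = 13


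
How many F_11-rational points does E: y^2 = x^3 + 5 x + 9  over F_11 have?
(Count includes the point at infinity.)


For each x in F_11, count y with y^2 = x^3 + 5 x + 9 mod 11:
  x = 0: RHS = 9, y in [3, 8]  -> 2 point(s)
  x = 1: RHS = 4, y in [2, 9]  -> 2 point(s)
  x = 2: RHS = 5, y in [4, 7]  -> 2 point(s)
  x = 4: RHS = 5, y in [4, 7]  -> 2 point(s)
  x = 5: RHS = 5, y in [4, 7]  -> 2 point(s)
  x = 8: RHS = 0, y in [0]  -> 1 point(s)
  x = 10: RHS = 3, y in [5, 6]  -> 2 point(s)
Affine points: 13. Add the point at infinity: total = 14.

#E(F_11) = 14


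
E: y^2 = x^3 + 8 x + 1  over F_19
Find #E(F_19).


For each x in F_19, count y with y^2 = x^3 + 8 x + 1 mod 19:
  x = 0: RHS = 1, y in [1, 18]  -> 2 point(s)
  x = 2: RHS = 6, y in [5, 14]  -> 2 point(s)
  x = 7: RHS = 1, y in [1, 18]  -> 2 point(s)
  x = 8: RHS = 7, y in [8, 11]  -> 2 point(s)
  x = 9: RHS = 4, y in [2, 17]  -> 2 point(s)
  x = 10: RHS = 17, y in [6, 13]  -> 2 point(s)
  x = 12: RHS = 1, y in [1, 18]  -> 2 point(s)
  x = 14: RHS = 7, y in [8, 11]  -> 2 point(s)
  x = 15: RHS = 0, y in [0]  -> 1 point(s)
  x = 16: RHS = 7, y in [8, 11]  -> 2 point(s)
  x = 18: RHS = 11, y in [7, 12]  -> 2 point(s)
Affine points: 21. Add the point at infinity: total = 22.

#E(F_19) = 22


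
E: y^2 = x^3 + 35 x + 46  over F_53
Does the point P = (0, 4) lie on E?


Check whether y^2 = x^3 + 35 x + 46 (mod 53) for (x, y) = (0, 4).
LHS: y^2 = 4^2 mod 53 = 16
RHS: x^3 + 35 x + 46 = 0^3 + 35*0 + 46 mod 53 = 46
LHS != RHS

No, not on the curve


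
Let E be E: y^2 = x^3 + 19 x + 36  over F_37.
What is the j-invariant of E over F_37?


Delta = -16(4 a^3 + 27 b^2) mod 37 = 4
-1728 * (4 a)^3 = -1728 * (4*19)^3 mod 37 = 14
j = 14 * 4^(-1) mod 37 = 22

j = 22 (mod 37)


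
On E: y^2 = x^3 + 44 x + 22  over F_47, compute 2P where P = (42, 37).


Doubling: s = (3 x1^2 + a) / (2 y1)
s = (3*42^2 + 44) / (2*37) mod 47 = 34
x3 = s^2 - 2 x1 mod 47 = 34^2 - 2*42 = 38
y3 = s (x1 - x3) - y1 mod 47 = 34 * (42 - 38) - 37 = 5

2P = (38, 5)


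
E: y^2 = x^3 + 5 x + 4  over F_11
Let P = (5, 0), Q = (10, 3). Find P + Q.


P != Q, so use the chord formula.
s = (y2 - y1) / (x2 - x1) = (3) / (5) mod 11 = 5
x3 = s^2 - x1 - x2 mod 11 = 5^2 - 5 - 10 = 10
y3 = s (x1 - x3) - y1 mod 11 = 5 * (5 - 10) - 0 = 8

P + Q = (10, 8)


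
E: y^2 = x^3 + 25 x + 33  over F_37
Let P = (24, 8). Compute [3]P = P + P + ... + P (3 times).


k = 3 = 11_2 (binary, LSB first: 11)
Double-and-add from P = (24, 8):
  bit 0 = 1: acc = O + (24, 8) = (24, 8)
  bit 1 = 1: acc = (24, 8) + (10, 32) = (15, 3)

3P = (15, 3)


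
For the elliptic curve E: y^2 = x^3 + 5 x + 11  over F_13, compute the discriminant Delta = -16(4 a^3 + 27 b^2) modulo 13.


4 a^3 + 27 b^2 = 4*5^3 + 27*11^2 = 500 + 3267 = 3767
Delta = -16 * (3767) = -60272
Delta mod 13 = 9

Delta = 9 (mod 13)


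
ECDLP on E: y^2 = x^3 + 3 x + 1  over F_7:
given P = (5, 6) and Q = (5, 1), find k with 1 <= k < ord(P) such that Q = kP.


Enumerate multiples of P until we hit Q = (5, 1):
  1P = (5, 6)
  2P = (6, 5)
  3P = (4, 0)
  4P = (6, 2)
  5P = (5, 1)
Match found at i = 5.

k = 5


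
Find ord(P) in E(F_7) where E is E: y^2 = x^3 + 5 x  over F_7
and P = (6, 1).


Compute successive multiples of P until we hit O:
  1P = (6, 1)
  2P = (4, 0)
  3P = (6, 6)
  4P = O

ord(P) = 4


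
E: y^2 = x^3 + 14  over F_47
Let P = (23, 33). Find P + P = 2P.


Doubling: s = (3 x1^2 + a) / (2 y1)
s = (3*23^2 + 0) / (2*33) mod 47 = 39
x3 = s^2 - 2 x1 mod 47 = 39^2 - 2*23 = 18
y3 = s (x1 - x3) - y1 mod 47 = 39 * (23 - 18) - 33 = 21

2P = (18, 21)


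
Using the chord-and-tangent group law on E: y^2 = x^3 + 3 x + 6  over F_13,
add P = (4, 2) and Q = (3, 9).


P != Q, so use the chord formula.
s = (y2 - y1) / (x2 - x1) = (7) / (12) mod 13 = 6
x3 = s^2 - x1 - x2 mod 13 = 6^2 - 4 - 3 = 3
y3 = s (x1 - x3) - y1 mod 13 = 6 * (4 - 3) - 2 = 4

P + Q = (3, 4)


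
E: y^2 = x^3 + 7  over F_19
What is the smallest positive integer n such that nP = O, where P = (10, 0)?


Compute successive multiples of P until we hit O:
  1P = (10, 0)
  2P = O

ord(P) = 2


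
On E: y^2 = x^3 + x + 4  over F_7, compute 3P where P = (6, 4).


k = 3 = 11_2 (binary, LSB first: 11)
Double-and-add from P = (6, 4):
  bit 0 = 1: acc = O + (6, 4) = (6, 4)
  bit 1 = 1: acc = (6, 4) + (4, 4) = (4, 3)

3P = (4, 3)


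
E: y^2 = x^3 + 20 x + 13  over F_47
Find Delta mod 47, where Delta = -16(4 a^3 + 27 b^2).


4 a^3 + 27 b^2 = 4*20^3 + 27*13^2 = 32000 + 4563 = 36563
Delta = -16 * (36563) = -585008
Delta mod 47 = 1

Delta = 1 (mod 47)


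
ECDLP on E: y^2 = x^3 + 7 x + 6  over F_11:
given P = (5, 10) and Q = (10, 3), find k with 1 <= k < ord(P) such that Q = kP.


Enumerate multiples of P until we hit Q = (10, 3):
  1P = (5, 10)
  2P = (10, 8)
  3P = (1, 6)
  4P = (6, 0)
  5P = (1, 5)
  6P = (10, 3)
Match found at i = 6.

k = 6


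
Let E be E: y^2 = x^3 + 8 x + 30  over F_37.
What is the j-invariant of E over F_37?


Delta = -16(4 a^3 + 27 b^2) mod 37 = 10
-1728 * (4 a)^3 = -1728 * (4*8)^3 mod 37 = 31
j = 31 * 10^(-1) mod 37 = 29

j = 29 (mod 37)


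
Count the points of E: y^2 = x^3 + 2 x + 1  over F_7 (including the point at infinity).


For each x in F_7, count y with y^2 = x^3 + 2 x + 1 mod 7:
  x = 0: RHS = 1, y in [1, 6]  -> 2 point(s)
  x = 1: RHS = 4, y in [2, 5]  -> 2 point(s)
Affine points: 4. Add the point at infinity: total = 5.

#E(F_7) = 5


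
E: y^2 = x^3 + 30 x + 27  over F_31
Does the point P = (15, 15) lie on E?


Check whether y^2 = x^3 + 30 x + 27 (mod 31) for (x, y) = (15, 15).
LHS: y^2 = 15^2 mod 31 = 8
RHS: x^3 + 30 x + 27 = 15^3 + 30*15 + 27 mod 31 = 8
LHS = RHS

Yes, on the curve


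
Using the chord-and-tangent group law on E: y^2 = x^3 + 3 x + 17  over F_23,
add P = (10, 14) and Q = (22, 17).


P != Q, so use the chord formula.
s = (y2 - y1) / (x2 - x1) = (3) / (12) mod 23 = 6
x3 = s^2 - x1 - x2 mod 23 = 6^2 - 10 - 22 = 4
y3 = s (x1 - x3) - y1 mod 23 = 6 * (10 - 4) - 14 = 22

P + Q = (4, 22)


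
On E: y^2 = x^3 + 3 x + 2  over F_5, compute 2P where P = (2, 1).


Doubling: s = (3 x1^2 + a) / (2 y1)
s = (3*2^2 + 3) / (2*1) mod 5 = 0
x3 = s^2 - 2 x1 mod 5 = 0^2 - 2*2 = 1
y3 = s (x1 - x3) - y1 mod 5 = 0 * (2 - 1) - 1 = 4

2P = (1, 4)


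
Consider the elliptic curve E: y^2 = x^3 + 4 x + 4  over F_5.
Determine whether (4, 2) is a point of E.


Check whether y^2 = x^3 + 4 x + 4 (mod 5) for (x, y) = (4, 2).
LHS: y^2 = 2^2 mod 5 = 4
RHS: x^3 + 4 x + 4 = 4^3 + 4*4 + 4 mod 5 = 4
LHS = RHS

Yes, on the curve


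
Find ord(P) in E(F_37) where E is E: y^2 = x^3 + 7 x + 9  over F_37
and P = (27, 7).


Compute successive multiples of P until we hit O:
  1P = (27, 7)
  2P = (31, 11)
  3P = (17, 3)
  4P = (5, 24)
  5P = (15, 14)
  6P = (29, 25)
  7P = (25, 11)
  8P = (26, 28)
  ... (continuing to 41P)
  41P = O

ord(P) = 41


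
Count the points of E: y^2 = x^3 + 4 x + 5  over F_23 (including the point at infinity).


For each x in F_23, count y with y^2 = x^3 + 4 x + 5 mod 23:
  x = 4: RHS = 16, y in [4, 19]  -> 2 point(s)
  x = 5: RHS = 12, y in [9, 14]  -> 2 point(s)
  x = 7: RHS = 8, y in [10, 13]  -> 2 point(s)
  x = 11: RHS = 0, y in [0]  -> 1 point(s)
  x = 13: RHS = 0, y in [0]  -> 1 point(s)
  x = 15: RHS = 13, y in [6, 17]  -> 2 point(s)
  x = 16: RHS = 2, y in [5, 18]  -> 2 point(s)
  x = 17: RHS = 18, y in [8, 15]  -> 2 point(s)
  x = 20: RHS = 12, y in [9, 14]  -> 2 point(s)
  x = 21: RHS = 12, y in [9, 14]  -> 2 point(s)
  x = 22: RHS = 0, y in [0]  -> 1 point(s)
Affine points: 19. Add the point at infinity: total = 20.

#E(F_23) = 20


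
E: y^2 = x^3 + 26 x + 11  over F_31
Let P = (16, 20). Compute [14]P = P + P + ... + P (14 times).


k = 14 = 1110_2 (binary, LSB first: 0111)
Double-and-add from P = (16, 20):
  bit 0 = 0: acc unchanged = O
  bit 1 = 1: acc = O + (18, 24) = (18, 24)
  bit 2 = 1: acc = (18, 24) + (11, 4) = (7, 3)
  bit 3 = 1: acc = (7, 3) + (14, 9) = (12, 6)

14P = (12, 6)
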